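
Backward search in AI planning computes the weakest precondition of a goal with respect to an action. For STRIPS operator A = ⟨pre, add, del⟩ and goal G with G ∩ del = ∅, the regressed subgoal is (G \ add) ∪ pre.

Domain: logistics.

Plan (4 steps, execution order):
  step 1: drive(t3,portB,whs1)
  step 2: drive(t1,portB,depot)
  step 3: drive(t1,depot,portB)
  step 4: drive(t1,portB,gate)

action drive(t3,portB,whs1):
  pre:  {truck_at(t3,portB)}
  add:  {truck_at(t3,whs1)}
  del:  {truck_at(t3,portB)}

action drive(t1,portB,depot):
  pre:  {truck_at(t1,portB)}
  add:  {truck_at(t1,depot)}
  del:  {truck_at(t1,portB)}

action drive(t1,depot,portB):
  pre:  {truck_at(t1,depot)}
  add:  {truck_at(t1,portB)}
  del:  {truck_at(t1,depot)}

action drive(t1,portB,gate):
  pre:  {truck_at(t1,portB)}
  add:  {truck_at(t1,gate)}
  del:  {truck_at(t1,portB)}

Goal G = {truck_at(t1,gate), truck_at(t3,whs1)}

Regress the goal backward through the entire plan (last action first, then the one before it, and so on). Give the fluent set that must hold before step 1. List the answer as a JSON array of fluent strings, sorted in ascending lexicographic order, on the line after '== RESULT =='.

Work backward from the goal:
  through step 4 (drive(t1,portB,gate)): drop {truck_at(t1,gate)}, keep {truck_at(t3,whs1)}, require {truck_at(t1,portB)}
    → {truck_at(t1,portB), truck_at(t3,whs1)}
  through step 3 (drive(t1,depot,portB)): drop {truck_at(t1,portB)}, keep {truck_at(t3,whs1)}, require {truck_at(t1,depot)}
    → {truck_at(t1,depot), truck_at(t3,whs1)}
  through step 2 (drive(t1,portB,depot)): drop {truck_at(t1,depot)}, keep {truck_at(t3,whs1)}, require {truck_at(t1,portB)}
    → {truck_at(t1,portB), truck_at(t3,whs1)}
  through step 1 (drive(t3,portB,whs1)): drop {truck_at(t3,whs1)}, keep {truck_at(t1,portB)}, require {truck_at(t3,portB)}
    → {truck_at(t1,portB), truck_at(t3,portB)}

== RESULT ==
["truck_at(t1,portB)", "truck_at(t3,portB)"]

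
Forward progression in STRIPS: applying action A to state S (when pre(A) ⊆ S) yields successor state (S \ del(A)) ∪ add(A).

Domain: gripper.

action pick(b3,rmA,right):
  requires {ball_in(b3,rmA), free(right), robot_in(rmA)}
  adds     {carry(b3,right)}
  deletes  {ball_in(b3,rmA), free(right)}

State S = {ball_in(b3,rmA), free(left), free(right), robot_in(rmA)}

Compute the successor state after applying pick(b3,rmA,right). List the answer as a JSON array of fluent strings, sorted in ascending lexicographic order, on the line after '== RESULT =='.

Compute (S \ del) ∪ add:
  pre ⊆ S: {ball_in(b3,rmA), free(right), robot_in(rmA)} ⊆ S  — applicable
  S \ del = {free(left), robot_in(rmA)}
  ∪ add   = {carry(b3,right), free(left), robot_in(rmA)}

== RESULT ==
["carry(b3,right)", "free(left)", "robot_in(rmA)"]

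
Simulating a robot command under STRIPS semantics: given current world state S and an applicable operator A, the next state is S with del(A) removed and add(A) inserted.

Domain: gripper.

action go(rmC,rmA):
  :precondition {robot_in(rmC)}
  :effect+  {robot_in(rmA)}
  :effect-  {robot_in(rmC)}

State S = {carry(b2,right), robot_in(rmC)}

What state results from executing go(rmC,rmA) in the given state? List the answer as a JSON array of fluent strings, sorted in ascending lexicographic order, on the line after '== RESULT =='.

Progress:
  pre ⊆ S: {robot_in(rmC)} ⊆ S  — applicable
  S \ del = {carry(b2,right)}
  ∪ add   = {carry(b2,right), robot_in(rmA)}

== RESULT ==
["carry(b2,right)", "robot_in(rmA)"]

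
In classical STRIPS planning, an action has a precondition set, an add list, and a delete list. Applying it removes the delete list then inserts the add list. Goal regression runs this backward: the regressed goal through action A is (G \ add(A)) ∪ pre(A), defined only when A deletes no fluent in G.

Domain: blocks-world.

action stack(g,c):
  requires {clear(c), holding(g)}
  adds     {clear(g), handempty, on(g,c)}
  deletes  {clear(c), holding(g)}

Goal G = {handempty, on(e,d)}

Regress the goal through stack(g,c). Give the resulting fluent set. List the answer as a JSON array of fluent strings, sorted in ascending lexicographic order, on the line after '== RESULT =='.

Regress:
  G ∩ del = {}  (empty — regression defined)
  G \ add = {handempty, on(e,d)} \ {clear(g), handempty, on(g,c)} = {on(e,d)}
  ∪ pre   = {on(e,d)} ∪ {clear(c), holding(g)}
          = {clear(c), holding(g), on(e,d)}

== RESULT ==
["clear(c)", "holding(g)", "on(e,d)"]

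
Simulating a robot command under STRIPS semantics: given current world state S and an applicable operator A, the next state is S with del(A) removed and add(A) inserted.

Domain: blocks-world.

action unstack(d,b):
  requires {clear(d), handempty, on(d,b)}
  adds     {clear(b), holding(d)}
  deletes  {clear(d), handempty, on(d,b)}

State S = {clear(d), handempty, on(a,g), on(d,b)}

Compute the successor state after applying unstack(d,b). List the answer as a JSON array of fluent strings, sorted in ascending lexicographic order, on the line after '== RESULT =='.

Progress:
  pre ⊆ S: {clear(d), handempty, on(d,b)} ⊆ S  — applicable
  S \ del = {on(a,g)}
  ∪ add   = {clear(b), holding(d), on(a,g)}

== RESULT ==
["clear(b)", "holding(d)", "on(a,g)"]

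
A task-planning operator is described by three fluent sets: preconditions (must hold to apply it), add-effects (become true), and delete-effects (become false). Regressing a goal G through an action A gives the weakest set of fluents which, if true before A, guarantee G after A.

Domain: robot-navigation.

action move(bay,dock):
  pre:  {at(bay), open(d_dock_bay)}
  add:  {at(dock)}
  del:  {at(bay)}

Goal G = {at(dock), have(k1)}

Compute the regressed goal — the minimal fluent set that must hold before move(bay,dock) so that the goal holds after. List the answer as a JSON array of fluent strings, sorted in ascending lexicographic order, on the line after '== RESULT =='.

Regress:
  G ∩ del = {}  (empty — regression defined)
  G \ add = {at(dock), have(k1)} \ {at(dock)} = {have(k1)}
  ∪ pre   = {have(k1)} ∪ {at(bay), open(d_dock_bay)}
          = {at(bay), have(k1), open(d_dock_bay)}

== RESULT ==
["at(bay)", "have(k1)", "open(d_dock_bay)"]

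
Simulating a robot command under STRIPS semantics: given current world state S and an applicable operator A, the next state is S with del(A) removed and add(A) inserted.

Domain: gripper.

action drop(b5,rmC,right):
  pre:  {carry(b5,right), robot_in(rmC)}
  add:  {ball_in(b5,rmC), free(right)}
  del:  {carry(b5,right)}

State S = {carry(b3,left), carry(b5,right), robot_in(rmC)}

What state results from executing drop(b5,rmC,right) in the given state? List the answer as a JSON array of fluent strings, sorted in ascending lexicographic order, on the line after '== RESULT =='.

Compute (S \ del) ∪ add:
  pre ⊆ S: {carry(b5,right), robot_in(rmC)} ⊆ S  — applicable
  S \ del = {carry(b3,left), robot_in(rmC)}
  ∪ add   = {ball_in(b5,rmC), carry(b3,left), free(right), robot_in(rmC)}

== RESULT ==
["ball_in(b5,rmC)", "carry(b3,left)", "free(right)", "robot_in(rmC)"]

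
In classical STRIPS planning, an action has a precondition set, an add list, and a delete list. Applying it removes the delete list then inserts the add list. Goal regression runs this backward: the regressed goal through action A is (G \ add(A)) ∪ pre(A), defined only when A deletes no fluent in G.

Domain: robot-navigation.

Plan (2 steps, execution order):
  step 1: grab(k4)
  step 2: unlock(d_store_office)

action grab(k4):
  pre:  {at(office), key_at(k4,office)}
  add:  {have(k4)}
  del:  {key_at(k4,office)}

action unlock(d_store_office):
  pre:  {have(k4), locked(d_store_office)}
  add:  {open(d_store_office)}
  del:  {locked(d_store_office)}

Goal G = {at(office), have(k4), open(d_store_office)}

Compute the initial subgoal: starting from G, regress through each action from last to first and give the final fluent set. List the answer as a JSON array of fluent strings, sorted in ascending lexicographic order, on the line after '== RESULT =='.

Work backward from the goal:
  through step 2 (unlock(d_store_office)): drop {open(d_store_office)}, keep {at(office), have(k4)}, require {have(k4), locked(d_store_office)}
    → {at(office), have(k4), locked(d_store_office)}
  through step 1 (grab(k4)): drop {have(k4)}, keep {at(office), locked(d_store_office)}, require {at(office), key_at(k4,office)}
    → {at(office), key_at(k4,office), locked(d_store_office)}

== RESULT ==
["at(office)", "key_at(k4,office)", "locked(d_store_office)"]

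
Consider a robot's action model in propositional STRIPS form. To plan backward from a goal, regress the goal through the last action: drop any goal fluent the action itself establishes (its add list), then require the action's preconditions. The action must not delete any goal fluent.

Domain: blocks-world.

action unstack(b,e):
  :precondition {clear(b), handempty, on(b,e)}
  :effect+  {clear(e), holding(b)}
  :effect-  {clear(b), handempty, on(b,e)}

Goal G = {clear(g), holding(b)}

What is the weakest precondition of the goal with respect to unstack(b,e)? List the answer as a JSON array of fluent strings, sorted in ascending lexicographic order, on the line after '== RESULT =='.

Compute (G \ add) ∪ pre:
  G ∩ del = {}  (empty — regression defined)
  G \ add = {clear(g), holding(b)} \ {clear(e), holding(b)} = {clear(g)}
  ∪ pre   = {clear(g)} ∪ {clear(b), handempty, on(b,e)}
          = {clear(b), clear(g), handempty, on(b,e)}

== RESULT ==
["clear(b)", "clear(g)", "handempty", "on(b,e)"]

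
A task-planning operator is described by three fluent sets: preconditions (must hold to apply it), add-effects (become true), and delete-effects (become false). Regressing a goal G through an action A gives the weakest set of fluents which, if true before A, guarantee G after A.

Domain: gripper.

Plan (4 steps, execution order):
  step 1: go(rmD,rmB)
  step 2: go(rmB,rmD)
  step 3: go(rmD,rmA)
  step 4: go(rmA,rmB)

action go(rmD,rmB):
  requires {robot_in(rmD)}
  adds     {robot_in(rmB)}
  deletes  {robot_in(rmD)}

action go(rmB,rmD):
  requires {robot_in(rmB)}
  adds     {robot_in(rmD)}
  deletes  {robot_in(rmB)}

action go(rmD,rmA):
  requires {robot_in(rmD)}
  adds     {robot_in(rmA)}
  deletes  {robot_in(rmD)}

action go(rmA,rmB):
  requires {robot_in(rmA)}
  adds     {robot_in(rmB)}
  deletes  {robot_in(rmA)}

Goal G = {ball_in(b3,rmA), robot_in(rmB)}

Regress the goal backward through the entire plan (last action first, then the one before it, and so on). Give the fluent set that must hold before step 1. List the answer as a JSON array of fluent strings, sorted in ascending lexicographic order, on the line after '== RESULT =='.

Work backward from the goal:
  through step 4 (go(rmA,rmB)): drop {robot_in(rmB)}, keep {ball_in(b3,rmA)}, require {robot_in(rmA)}
    → {ball_in(b3,rmA), robot_in(rmA)}
  through step 3 (go(rmD,rmA)): drop {robot_in(rmA)}, keep {ball_in(b3,rmA)}, require {robot_in(rmD)}
    → {ball_in(b3,rmA), robot_in(rmD)}
  through step 2 (go(rmB,rmD)): drop {robot_in(rmD)}, keep {ball_in(b3,rmA)}, require {robot_in(rmB)}
    → {ball_in(b3,rmA), robot_in(rmB)}
  through step 1 (go(rmD,rmB)): drop {robot_in(rmB)}, keep {ball_in(b3,rmA)}, require {robot_in(rmD)}
    → {ball_in(b3,rmA), robot_in(rmD)}

== RESULT ==
["ball_in(b3,rmA)", "robot_in(rmD)"]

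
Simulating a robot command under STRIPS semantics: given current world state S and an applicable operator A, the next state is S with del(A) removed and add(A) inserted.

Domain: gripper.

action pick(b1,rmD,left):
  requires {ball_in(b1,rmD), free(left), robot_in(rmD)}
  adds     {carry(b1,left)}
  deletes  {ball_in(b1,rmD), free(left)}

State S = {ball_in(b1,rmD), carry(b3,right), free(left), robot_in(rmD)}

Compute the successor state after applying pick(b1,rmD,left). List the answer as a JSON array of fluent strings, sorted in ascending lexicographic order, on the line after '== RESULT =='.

Progress:
  pre ⊆ S: {ball_in(b1,rmD), free(left), robot_in(rmD)} ⊆ S  — applicable
  S \ del = {carry(b3,right), robot_in(rmD)}
  ∪ add   = {carry(b1,left), carry(b3,right), robot_in(rmD)}

== RESULT ==
["carry(b1,left)", "carry(b3,right)", "robot_in(rmD)"]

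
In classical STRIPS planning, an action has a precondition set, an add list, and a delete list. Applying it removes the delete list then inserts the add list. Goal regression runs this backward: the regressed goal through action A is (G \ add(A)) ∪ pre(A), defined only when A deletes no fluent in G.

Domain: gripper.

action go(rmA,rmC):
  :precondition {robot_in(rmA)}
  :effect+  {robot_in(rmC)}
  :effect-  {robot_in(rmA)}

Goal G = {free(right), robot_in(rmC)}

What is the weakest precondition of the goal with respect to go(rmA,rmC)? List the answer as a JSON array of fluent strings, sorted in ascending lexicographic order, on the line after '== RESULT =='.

Regress:
  G ∩ del = {}  (empty — regression defined)
  G \ add = {free(right), robot_in(rmC)} \ {robot_in(rmC)} = {free(right)}
  ∪ pre   = {free(right)} ∪ {robot_in(rmA)}
          = {free(right), robot_in(rmA)}

== RESULT ==
["free(right)", "robot_in(rmA)"]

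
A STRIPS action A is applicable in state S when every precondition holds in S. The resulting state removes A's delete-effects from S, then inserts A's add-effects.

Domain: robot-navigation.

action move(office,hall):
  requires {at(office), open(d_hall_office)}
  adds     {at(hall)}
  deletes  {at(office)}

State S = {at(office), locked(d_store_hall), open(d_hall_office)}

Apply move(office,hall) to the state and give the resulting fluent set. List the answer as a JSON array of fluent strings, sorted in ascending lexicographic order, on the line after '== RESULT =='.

Compute (S \ del) ∪ add:
  pre ⊆ S: {at(office), open(d_hall_office)} ⊆ S  — applicable
  S \ del = {locked(d_store_hall), open(d_hall_office)}
  ∪ add   = {at(hall), locked(d_store_hall), open(d_hall_office)}

== RESULT ==
["at(hall)", "locked(d_store_hall)", "open(d_hall_office)"]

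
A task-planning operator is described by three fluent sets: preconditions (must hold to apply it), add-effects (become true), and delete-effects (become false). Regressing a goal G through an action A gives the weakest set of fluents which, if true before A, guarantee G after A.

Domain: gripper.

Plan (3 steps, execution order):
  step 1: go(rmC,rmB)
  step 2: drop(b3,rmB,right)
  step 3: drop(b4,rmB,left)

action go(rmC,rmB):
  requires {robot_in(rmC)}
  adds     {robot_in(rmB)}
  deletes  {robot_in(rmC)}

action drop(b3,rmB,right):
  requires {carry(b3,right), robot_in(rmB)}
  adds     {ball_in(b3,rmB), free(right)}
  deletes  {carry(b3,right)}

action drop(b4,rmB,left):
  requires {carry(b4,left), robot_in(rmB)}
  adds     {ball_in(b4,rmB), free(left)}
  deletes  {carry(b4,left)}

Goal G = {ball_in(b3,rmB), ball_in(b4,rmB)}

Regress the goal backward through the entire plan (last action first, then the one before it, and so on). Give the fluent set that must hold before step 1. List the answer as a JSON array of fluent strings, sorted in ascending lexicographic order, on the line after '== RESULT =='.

Regress step by step:
  through step 3 (drop(b4,rmB,left)): drop {ball_in(b4,rmB)}, keep {ball_in(b3,rmB)}, require {carry(b4,left), robot_in(rmB)}
    → {ball_in(b3,rmB), carry(b4,left), robot_in(rmB)}
  through step 2 (drop(b3,rmB,right)): drop {ball_in(b3,rmB)}, keep {carry(b4,left), robot_in(rmB)}, require {carry(b3,right), robot_in(rmB)}
    → {carry(b3,right), carry(b4,left), robot_in(rmB)}
  through step 1 (go(rmC,rmB)): drop {robot_in(rmB)}, keep {carry(b3,right), carry(b4,left)}, require {robot_in(rmC)}
    → {carry(b3,right), carry(b4,left), robot_in(rmC)}

== RESULT ==
["carry(b3,right)", "carry(b4,left)", "robot_in(rmC)"]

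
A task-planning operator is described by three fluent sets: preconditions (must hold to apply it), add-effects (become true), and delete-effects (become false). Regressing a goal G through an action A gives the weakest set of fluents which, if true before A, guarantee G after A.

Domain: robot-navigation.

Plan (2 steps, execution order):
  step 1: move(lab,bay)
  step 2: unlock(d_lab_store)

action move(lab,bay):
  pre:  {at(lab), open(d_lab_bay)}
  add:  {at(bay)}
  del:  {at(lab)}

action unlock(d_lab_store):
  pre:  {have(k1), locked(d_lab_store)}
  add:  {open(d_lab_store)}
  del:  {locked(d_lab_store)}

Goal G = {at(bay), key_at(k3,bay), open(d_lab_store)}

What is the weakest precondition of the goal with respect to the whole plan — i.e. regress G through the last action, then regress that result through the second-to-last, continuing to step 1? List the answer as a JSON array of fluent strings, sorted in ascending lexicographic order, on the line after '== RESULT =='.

Work backward from the goal:
  through step 2 (unlock(d_lab_store)): drop {open(d_lab_store)}, keep {at(bay), key_at(k3,bay)}, require {have(k1), locked(d_lab_store)}
    → {at(bay), have(k1), key_at(k3,bay), locked(d_lab_store)}
  through step 1 (move(lab,bay)): drop {at(bay)}, keep {have(k1), key_at(k3,bay), locked(d_lab_store)}, require {at(lab), open(d_lab_bay)}
    → {at(lab), have(k1), key_at(k3,bay), locked(d_lab_store), open(d_lab_bay)}

== RESULT ==
["at(lab)", "have(k1)", "key_at(k3,bay)", "locked(d_lab_store)", "open(d_lab_bay)"]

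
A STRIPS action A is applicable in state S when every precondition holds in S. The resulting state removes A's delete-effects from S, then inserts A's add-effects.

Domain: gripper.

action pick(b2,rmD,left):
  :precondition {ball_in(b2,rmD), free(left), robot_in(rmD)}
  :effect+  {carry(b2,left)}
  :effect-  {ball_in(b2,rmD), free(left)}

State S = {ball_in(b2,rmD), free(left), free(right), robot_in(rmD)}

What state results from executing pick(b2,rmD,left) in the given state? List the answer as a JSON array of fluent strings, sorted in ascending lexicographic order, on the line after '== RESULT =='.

Progress:
  pre ⊆ S: {ball_in(b2,rmD), free(left), robot_in(rmD)} ⊆ S  — applicable
  S \ del = {free(right), robot_in(rmD)}
  ∪ add   = {carry(b2,left), free(right), robot_in(rmD)}

== RESULT ==
["carry(b2,left)", "free(right)", "robot_in(rmD)"]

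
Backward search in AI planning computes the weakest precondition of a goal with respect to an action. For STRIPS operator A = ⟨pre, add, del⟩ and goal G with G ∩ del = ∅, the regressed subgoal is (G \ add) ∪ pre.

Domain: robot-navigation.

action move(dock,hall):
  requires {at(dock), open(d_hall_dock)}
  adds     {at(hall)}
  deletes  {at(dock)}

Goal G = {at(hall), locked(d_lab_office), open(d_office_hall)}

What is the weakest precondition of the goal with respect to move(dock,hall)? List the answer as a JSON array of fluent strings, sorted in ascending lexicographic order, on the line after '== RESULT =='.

Regress:
  G ∩ del = {}  (empty — regression defined)
  G \ add = {at(hall), locked(d_lab_office), open(d_office_hall)} \ {at(hall)} = {locked(d_lab_office), open(d_office_hall)}
  ∪ pre   = {locked(d_lab_office), open(d_office_hall)} ∪ {at(dock), open(d_hall_dock)}
          = {at(dock), locked(d_lab_office), open(d_hall_dock), open(d_office_hall)}

== RESULT ==
["at(dock)", "locked(d_lab_office)", "open(d_hall_dock)", "open(d_office_hall)"]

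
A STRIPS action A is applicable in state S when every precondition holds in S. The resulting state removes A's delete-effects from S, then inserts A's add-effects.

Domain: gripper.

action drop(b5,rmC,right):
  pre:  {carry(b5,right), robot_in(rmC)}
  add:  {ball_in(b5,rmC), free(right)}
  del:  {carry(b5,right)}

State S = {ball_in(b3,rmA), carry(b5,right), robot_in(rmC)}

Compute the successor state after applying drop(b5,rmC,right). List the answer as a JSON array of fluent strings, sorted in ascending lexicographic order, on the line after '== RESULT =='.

Progress:
  pre ⊆ S: {carry(b5,right), robot_in(rmC)} ⊆ S  — applicable
  S \ del = {ball_in(b3,rmA), robot_in(rmC)}
  ∪ add   = {ball_in(b3,rmA), ball_in(b5,rmC), free(right), robot_in(rmC)}

== RESULT ==
["ball_in(b3,rmA)", "ball_in(b5,rmC)", "free(right)", "robot_in(rmC)"]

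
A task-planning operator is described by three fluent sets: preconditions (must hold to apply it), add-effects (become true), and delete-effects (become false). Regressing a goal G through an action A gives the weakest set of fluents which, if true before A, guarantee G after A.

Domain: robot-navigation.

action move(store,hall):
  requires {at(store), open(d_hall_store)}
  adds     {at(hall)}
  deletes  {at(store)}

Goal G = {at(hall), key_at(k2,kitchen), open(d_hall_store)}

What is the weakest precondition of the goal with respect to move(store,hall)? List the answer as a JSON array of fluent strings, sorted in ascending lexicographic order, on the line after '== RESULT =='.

Regress:
  G ∩ del = {}  (empty — regression defined)
  G \ add = {at(hall), key_at(k2,kitchen), open(d_hall_store)} \ {at(hall)} = {key_at(k2,kitchen), open(d_hall_store)}
  ∪ pre   = {key_at(k2,kitchen), open(d_hall_store)} ∪ {at(store), open(d_hall_store)}
          = {at(store), key_at(k2,kitchen), open(d_hall_store)}

== RESULT ==
["at(store)", "key_at(k2,kitchen)", "open(d_hall_store)"]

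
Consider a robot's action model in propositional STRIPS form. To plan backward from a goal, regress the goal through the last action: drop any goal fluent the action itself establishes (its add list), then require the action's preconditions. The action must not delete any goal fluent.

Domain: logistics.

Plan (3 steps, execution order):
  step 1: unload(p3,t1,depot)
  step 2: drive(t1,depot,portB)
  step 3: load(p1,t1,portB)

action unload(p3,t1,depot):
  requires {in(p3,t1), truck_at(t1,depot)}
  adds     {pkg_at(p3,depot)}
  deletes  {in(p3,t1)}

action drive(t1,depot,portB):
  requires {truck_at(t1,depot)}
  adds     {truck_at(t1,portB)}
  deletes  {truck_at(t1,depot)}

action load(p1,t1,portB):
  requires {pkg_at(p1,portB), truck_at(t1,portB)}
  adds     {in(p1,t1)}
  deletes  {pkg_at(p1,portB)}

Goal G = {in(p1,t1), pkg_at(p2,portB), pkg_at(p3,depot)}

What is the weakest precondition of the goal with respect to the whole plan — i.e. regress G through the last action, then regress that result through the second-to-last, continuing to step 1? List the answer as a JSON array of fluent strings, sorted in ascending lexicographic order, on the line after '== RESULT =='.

Regress step by step:
  through step 3 (load(p1,t1,portB)): drop {in(p1,t1)}, keep {pkg_at(p2,portB), pkg_at(p3,depot)}, require {pkg_at(p1,portB), truck_at(t1,portB)}
    → {pkg_at(p1,portB), pkg_at(p2,portB), pkg_at(p3,depot), truck_at(t1,portB)}
  through step 2 (drive(t1,depot,portB)): drop {truck_at(t1,portB)}, keep {pkg_at(p1,portB), pkg_at(p2,portB), pkg_at(p3,depot)}, require {truck_at(t1,depot)}
    → {pkg_at(p1,portB), pkg_at(p2,portB), pkg_at(p3,depot), truck_at(t1,depot)}
  through step 1 (unload(p3,t1,depot)): drop {pkg_at(p3,depot)}, keep {pkg_at(p1,portB), pkg_at(p2,portB), truck_at(t1,depot)}, require {in(p3,t1), truck_at(t1,depot)}
    → {in(p3,t1), pkg_at(p1,portB), pkg_at(p2,portB), truck_at(t1,depot)}

== RESULT ==
["in(p3,t1)", "pkg_at(p1,portB)", "pkg_at(p2,portB)", "truck_at(t1,depot)"]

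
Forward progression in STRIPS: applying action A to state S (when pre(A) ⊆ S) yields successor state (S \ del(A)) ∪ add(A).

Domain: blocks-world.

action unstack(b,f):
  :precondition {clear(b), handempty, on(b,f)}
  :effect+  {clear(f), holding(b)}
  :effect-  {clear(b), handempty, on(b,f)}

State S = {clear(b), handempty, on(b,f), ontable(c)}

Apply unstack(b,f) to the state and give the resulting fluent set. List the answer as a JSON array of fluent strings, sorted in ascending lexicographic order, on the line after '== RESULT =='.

Compute (S \ del) ∪ add:
  pre ⊆ S: {clear(b), handempty, on(b,f)} ⊆ S  — applicable
  S \ del = {ontable(c)}
  ∪ add   = {clear(f), holding(b), ontable(c)}

== RESULT ==
["clear(f)", "holding(b)", "ontable(c)"]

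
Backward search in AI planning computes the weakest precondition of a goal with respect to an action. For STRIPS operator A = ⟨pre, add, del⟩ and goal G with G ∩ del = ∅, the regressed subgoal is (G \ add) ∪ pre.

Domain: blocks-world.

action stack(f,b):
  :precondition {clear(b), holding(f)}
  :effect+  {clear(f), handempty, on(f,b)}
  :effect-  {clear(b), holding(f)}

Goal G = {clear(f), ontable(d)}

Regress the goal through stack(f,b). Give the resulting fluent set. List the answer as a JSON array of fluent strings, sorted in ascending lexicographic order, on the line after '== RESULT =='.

Regress:
  G ∩ del = {}  (empty — regression defined)
  G \ add = {clear(f), ontable(d)} \ {clear(f), handempty, on(f,b)} = {ontable(d)}
  ∪ pre   = {ontable(d)} ∪ {clear(b), holding(f)}
          = {clear(b), holding(f), ontable(d)}

== RESULT ==
["clear(b)", "holding(f)", "ontable(d)"]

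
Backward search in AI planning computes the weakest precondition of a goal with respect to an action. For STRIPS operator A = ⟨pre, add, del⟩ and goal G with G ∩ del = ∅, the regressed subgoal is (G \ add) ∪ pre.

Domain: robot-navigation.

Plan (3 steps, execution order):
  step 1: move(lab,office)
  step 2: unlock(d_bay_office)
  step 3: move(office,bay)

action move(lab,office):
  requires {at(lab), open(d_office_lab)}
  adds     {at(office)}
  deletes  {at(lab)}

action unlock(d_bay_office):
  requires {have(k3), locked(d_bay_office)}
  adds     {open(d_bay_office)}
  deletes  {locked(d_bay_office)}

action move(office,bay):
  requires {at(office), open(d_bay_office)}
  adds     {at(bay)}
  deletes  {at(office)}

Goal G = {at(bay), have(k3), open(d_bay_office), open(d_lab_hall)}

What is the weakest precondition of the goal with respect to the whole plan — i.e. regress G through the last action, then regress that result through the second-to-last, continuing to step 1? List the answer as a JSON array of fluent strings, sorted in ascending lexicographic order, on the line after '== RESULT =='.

Work backward from the goal:
  through step 3 (move(office,bay)): drop {at(bay)}, keep {have(k3), open(d_bay_office), open(d_lab_hall)}, require {at(office), open(d_bay_office)}
    → {at(office), have(k3), open(d_bay_office), open(d_lab_hall)}
  through step 2 (unlock(d_bay_office)): drop {open(d_bay_office)}, keep {at(office), have(k3), open(d_lab_hall)}, require {have(k3), locked(d_bay_office)}
    → {at(office), have(k3), locked(d_bay_office), open(d_lab_hall)}
  through step 1 (move(lab,office)): drop {at(office)}, keep {have(k3), locked(d_bay_office), open(d_lab_hall)}, require {at(lab), open(d_office_lab)}
    → {at(lab), have(k3), locked(d_bay_office), open(d_lab_hall), open(d_office_lab)}

== RESULT ==
["at(lab)", "have(k3)", "locked(d_bay_office)", "open(d_lab_hall)", "open(d_office_lab)"]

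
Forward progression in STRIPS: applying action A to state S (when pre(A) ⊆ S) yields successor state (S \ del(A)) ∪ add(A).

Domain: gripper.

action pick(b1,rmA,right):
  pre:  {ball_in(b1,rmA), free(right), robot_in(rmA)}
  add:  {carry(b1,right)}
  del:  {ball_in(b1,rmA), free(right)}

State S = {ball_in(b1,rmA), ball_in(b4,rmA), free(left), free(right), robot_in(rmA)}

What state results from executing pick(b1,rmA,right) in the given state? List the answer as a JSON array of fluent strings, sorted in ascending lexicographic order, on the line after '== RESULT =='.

Progress:
  pre ⊆ S: {ball_in(b1,rmA), free(right), robot_in(rmA)} ⊆ S  — applicable
  S \ del = {ball_in(b4,rmA), free(left), robot_in(rmA)}
  ∪ add   = {ball_in(b4,rmA), carry(b1,right), free(left), robot_in(rmA)}

== RESULT ==
["ball_in(b4,rmA)", "carry(b1,right)", "free(left)", "robot_in(rmA)"]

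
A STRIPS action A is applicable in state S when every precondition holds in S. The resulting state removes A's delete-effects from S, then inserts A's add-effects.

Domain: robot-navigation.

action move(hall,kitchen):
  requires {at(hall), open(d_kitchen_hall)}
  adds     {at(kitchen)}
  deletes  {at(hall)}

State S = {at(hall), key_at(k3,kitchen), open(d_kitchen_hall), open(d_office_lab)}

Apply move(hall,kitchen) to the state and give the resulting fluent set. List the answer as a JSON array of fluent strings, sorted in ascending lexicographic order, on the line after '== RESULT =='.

Compute (S \ del) ∪ add:
  pre ⊆ S: {at(hall), open(d_kitchen_hall)} ⊆ S  — applicable
  S \ del = {key_at(k3,kitchen), open(d_kitchen_hall), open(d_office_lab)}
  ∪ add   = {at(kitchen), key_at(k3,kitchen), open(d_kitchen_hall), open(d_office_lab)}

== RESULT ==
["at(kitchen)", "key_at(k3,kitchen)", "open(d_kitchen_hall)", "open(d_office_lab)"]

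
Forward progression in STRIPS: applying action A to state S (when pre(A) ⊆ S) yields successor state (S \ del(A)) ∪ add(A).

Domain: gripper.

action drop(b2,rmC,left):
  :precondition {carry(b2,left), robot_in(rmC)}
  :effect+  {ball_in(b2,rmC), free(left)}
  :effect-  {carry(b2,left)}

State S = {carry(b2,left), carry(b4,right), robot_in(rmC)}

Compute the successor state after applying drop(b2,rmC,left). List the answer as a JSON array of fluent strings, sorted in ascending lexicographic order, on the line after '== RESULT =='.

Progress:
  pre ⊆ S: {carry(b2,left), robot_in(rmC)} ⊆ S  — applicable
  S \ del = {carry(b4,right), robot_in(rmC)}
  ∪ add   = {ball_in(b2,rmC), carry(b4,right), free(left), robot_in(rmC)}

== RESULT ==
["ball_in(b2,rmC)", "carry(b4,right)", "free(left)", "robot_in(rmC)"]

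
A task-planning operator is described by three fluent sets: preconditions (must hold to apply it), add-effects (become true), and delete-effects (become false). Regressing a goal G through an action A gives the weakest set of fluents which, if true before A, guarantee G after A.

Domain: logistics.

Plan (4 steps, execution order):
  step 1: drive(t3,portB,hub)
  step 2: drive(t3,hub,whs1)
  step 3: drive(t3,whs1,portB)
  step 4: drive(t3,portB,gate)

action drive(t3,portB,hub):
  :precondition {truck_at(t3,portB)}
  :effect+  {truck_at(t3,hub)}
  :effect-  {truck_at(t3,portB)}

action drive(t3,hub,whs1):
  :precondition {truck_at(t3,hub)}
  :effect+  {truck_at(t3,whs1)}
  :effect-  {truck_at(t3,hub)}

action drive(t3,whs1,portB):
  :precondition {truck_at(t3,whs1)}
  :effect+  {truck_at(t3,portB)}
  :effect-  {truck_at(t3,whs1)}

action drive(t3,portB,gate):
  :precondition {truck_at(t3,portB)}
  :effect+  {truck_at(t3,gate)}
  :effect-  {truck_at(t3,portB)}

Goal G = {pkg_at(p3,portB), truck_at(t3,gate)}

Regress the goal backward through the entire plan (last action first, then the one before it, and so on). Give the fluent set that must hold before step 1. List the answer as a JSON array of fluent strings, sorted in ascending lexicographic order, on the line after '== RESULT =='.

Work backward from the goal:
  through step 4 (drive(t3,portB,gate)): drop {truck_at(t3,gate)}, keep {pkg_at(p3,portB)}, require {truck_at(t3,portB)}
    → {pkg_at(p3,portB), truck_at(t3,portB)}
  through step 3 (drive(t3,whs1,portB)): drop {truck_at(t3,portB)}, keep {pkg_at(p3,portB)}, require {truck_at(t3,whs1)}
    → {pkg_at(p3,portB), truck_at(t3,whs1)}
  through step 2 (drive(t3,hub,whs1)): drop {truck_at(t3,whs1)}, keep {pkg_at(p3,portB)}, require {truck_at(t3,hub)}
    → {pkg_at(p3,portB), truck_at(t3,hub)}
  through step 1 (drive(t3,portB,hub)): drop {truck_at(t3,hub)}, keep {pkg_at(p3,portB)}, require {truck_at(t3,portB)}
    → {pkg_at(p3,portB), truck_at(t3,portB)}

== RESULT ==
["pkg_at(p3,portB)", "truck_at(t3,portB)"]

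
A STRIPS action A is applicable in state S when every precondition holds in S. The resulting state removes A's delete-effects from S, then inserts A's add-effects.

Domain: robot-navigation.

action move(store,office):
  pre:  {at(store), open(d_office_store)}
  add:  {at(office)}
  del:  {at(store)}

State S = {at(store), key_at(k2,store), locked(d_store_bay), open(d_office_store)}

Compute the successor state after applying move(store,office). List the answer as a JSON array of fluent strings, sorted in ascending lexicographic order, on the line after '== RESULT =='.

Progress:
  pre ⊆ S: {at(store), open(d_office_store)} ⊆ S  — applicable
  S \ del = {key_at(k2,store), locked(d_store_bay), open(d_office_store)}
  ∪ add   = {at(office), key_at(k2,store), locked(d_store_bay), open(d_office_store)}

== RESULT ==
["at(office)", "key_at(k2,store)", "locked(d_store_bay)", "open(d_office_store)"]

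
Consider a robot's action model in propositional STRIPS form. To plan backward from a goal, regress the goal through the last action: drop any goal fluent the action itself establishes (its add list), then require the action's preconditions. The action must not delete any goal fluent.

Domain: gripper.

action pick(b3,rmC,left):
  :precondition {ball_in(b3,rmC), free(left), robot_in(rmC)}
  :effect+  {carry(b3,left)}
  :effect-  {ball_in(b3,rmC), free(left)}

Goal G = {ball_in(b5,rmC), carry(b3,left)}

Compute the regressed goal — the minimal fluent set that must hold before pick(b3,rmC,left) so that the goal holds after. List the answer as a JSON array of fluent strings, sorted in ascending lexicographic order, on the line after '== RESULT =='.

Compute (G \ add) ∪ pre:
  G ∩ del = {}  (empty — regression defined)
  G \ add = {ball_in(b5,rmC), carry(b3,left)} \ {carry(b3,left)} = {ball_in(b5,rmC)}
  ∪ pre   = {ball_in(b5,rmC)} ∪ {ball_in(b3,rmC), free(left), robot_in(rmC)}
          = {ball_in(b3,rmC), ball_in(b5,rmC), free(left), robot_in(rmC)}

== RESULT ==
["ball_in(b3,rmC)", "ball_in(b5,rmC)", "free(left)", "robot_in(rmC)"]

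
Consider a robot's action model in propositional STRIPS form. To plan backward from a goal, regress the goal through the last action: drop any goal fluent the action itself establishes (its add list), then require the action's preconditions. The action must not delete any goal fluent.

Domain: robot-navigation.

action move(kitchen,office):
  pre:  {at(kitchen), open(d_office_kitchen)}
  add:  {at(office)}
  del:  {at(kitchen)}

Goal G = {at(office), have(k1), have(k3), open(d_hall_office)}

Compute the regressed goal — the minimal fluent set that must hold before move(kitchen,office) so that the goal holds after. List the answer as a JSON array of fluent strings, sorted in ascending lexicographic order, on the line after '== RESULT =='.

Compute (G \ add) ∪ pre:
  G ∩ del = {}  (empty — regression defined)
  G \ add = {at(office), have(k1), have(k3), open(d_hall_office)} \ {at(office)} = {have(k1), have(k3), open(d_hall_office)}
  ∪ pre   = {have(k1), have(k3), open(d_hall_office)} ∪ {at(kitchen), open(d_office_kitchen)}
          = {at(kitchen), have(k1), have(k3), open(d_hall_office), open(d_office_kitchen)}

== RESULT ==
["at(kitchen)", "have(k1)", "have(k3)", "open(d_hall_office)", "open(d_office_kitchen)"]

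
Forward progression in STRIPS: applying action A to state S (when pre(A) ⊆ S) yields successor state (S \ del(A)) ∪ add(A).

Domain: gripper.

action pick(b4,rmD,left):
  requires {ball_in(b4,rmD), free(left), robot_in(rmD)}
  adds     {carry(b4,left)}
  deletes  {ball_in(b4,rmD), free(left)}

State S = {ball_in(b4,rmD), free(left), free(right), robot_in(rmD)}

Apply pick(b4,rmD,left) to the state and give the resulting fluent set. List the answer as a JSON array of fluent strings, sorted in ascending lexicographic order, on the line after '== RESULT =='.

Compute (S \ del) ∪ add:
  pre ⊆ S: {ball_in(b4,rmD), free(left), robot_in(rmD)} ⊆ S  — applicable
  S \ del = {free(right), robot_in(rmD)}
  ∪ add   = {carry(b4,left), free(right), robot_in(rmD)}

== RESULT ==
["carry(b4,left)", "free(right)", "robot_in(rmD)"]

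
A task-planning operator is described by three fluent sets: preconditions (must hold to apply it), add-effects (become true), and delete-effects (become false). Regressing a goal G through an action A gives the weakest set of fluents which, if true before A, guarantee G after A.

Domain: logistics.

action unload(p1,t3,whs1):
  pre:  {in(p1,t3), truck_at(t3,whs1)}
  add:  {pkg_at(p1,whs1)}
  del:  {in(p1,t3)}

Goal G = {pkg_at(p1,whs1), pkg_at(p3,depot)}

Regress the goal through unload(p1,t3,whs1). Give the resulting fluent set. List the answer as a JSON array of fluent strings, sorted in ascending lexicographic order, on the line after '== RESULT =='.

Regress:
  G ∩ del = {}  (empty — regression defined)
  G \ add = {pkg_at(p1,whs1), pkg_at(p3,depot)} \ {pkg_at(p1,whs1)} = {pkg_at(p3,depot)}
  ∪ pre   = {pkg_at(p3,depot)} ∪ {in(p1,t3), truck_at(t3,whs1)}
          = {in(p1,t3), pkg_at(p3,depot), truck_at(t3,whs1)}

== RESULT ==
["in(p1,t3)", "pkg_at(p3,depot)", "truck_at(t3,whs1)"]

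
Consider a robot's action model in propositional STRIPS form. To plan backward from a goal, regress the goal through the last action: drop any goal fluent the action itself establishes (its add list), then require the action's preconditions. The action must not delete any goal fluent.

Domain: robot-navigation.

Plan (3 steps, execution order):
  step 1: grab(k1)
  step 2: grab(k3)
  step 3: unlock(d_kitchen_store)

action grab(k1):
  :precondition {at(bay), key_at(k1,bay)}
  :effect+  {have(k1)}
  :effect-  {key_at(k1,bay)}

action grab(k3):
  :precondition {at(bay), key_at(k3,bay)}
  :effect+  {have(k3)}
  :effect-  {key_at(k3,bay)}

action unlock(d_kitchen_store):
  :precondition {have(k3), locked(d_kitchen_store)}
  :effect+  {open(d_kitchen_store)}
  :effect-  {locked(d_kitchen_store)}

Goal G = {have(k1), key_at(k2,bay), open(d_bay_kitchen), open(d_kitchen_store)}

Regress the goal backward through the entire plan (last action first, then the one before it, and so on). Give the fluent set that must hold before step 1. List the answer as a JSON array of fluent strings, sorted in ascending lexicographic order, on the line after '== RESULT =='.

Work backward from the goal:
  through step 3 (unlock(d_kitchen_store)): drop {open(d_kitchen_store)}, keep {have(k1), key_at(k2,bay), open(d_bay_kitchen)}, require {have(k3), locked(d_kitchen_store)}
    → {have(k1), have(k3), key_at(k2,bay), locked(d_kitchen_store), open(d_bay_kitchen)}
  through step 2 (grab(k3)): drop {have(k3)}, keep {have(k1), key_at(k2,bay), locked(d_kitchen_store), open(d_bay_kitchen)}, require {at(bay), key_at(k3,bay)}
    → {at(bay), have(k1), key_at(k2,bay), key_at(k3,bay), locked(d_kitchen_store), open(d_bay_kitchen)}
  through step 1 (grab(k1)): drop {have(k1)}, keep {at(bay), key_at(k2,bay), key_at(k3,bay), locked(d_kitchen_store), open(d_bay_kitchen)}, require {at(bay), key_at(k1,bay)}
    → {at(bay), key_at(k1,bay), key_at(k2,bay), key_at(k3,bay), locked(d_kitchen_store), open(d_bay_kitchen)}

== RESULT ==
["at(bay)", "key_at(k1,bay)", "key_at(k2,bay)", "key_at(k3,bay)", "locked(d_kitchen_store)", "open(d_bay_kitchen)"]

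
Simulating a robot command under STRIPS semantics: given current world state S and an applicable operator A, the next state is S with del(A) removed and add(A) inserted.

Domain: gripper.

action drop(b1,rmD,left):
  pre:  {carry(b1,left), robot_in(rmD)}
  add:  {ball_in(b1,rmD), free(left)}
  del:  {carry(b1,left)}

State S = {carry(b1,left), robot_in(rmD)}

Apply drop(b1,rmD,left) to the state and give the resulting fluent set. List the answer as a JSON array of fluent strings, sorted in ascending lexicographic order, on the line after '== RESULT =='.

Progress:
  pre ⊆ S: {carry(b1,left), robot_in(rmD)} ⊆ S  — applicable
  S \ del = {robot_in(rmD)}
  ∪ add   = {ball_in(b1,rmD), free(left), robot_in(rmD)}

== RESULT ==
["ball_in(b1,rmD)", "free(left)", "robot_in(rmD)"]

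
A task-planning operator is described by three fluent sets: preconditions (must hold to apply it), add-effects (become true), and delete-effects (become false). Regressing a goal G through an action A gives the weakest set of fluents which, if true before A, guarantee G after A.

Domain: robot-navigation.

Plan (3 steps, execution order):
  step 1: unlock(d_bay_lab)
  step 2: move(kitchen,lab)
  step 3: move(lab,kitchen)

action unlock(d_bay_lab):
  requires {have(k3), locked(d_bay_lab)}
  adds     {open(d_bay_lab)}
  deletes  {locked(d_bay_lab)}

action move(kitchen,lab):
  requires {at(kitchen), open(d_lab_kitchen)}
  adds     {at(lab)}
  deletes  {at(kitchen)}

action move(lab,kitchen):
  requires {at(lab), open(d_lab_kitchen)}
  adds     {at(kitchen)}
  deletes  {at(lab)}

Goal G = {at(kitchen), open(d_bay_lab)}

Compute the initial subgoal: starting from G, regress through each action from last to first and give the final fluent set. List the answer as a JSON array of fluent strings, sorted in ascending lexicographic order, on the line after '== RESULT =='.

Work backward from the goal:
  through step 3 (move(lab,kitchen)): drop {at(kitchen)}, keep {open(d_bay_lab)}, require {at(lab), open(d_lab_kitchen)}
    → {at(lab), open(d_bay_lab), open(d_lab_kitchen)}
  through step 2 (move(kitchen,lab)): drop {at(lab)}, keep {open(d_bay_lab), open(d_lab_kitchen)}, require {at(kitchen), open(d_lab_kitchen)}
    → {at(kitchen), open(d_bay_lab), open(d_lab_kitchen)}
  through step 1 (unlock(d_bay_lab)): drop {open(d_bay_lab)}, keep {at(kitchen), open(d_lab_kitchen)}, require {have(k3), locked(d_bay_lab)}
    → {at(kitchen), have(k3), locked(d_bay_lab), open(d_lab_kitchen)}

== RESULT ==
["at(kitchen)", "have(k3)", "locked(d_bay_lab)", "open(d_lab_kitchen)"]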